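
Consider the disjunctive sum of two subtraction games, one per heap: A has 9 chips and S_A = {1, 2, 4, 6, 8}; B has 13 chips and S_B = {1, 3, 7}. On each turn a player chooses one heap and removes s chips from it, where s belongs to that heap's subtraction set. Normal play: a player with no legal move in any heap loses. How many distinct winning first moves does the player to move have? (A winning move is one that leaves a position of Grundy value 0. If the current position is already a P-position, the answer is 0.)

Heap A, S = {1, 2, 4, 6, 8}:
n : 0 1 2 3 4 5 6 7 8 9
G : 0 1 2 0 1 2 3 4 5 3
G_A(9) = 3.
Heap B, S = {1, 3, 7}:
G(0) = 0
G(1) = mex{0} = 1
G(2) = mex{1} = 0
G(3) = mex{0,0} = 1
G(4) = mex{1,1} = 0
G(5) = mex{0,0} = 1
G(6) = mex{1,1} = 0
G(7) = mex{0,0,0} = 1
G(8) = mex{1,1,1} = 0
G(9) = mex{0,0,0} = 1
G(10) = mex{1,1,1} = 0
G(11) = mex{0,0,0} = 1
G(12) = mex{1,1,1} = 0
G(13) = mex{0,0,0} = 1
G_B(13) = 1.
Combined Grundy value = 3 ⊕ 1 = 2.
A winning move leaves total XOR = 0, i.e. changes one component's Grundy value g to g ⊕ X where X is the current total.
Heap A: need g' = 3⊕2 = 1. Options: 9−1→G=5, 9−2→G=4, 9−4→G=2, 9−6→G=0, 9−8→G=1. Hits: 1.
Heap B: need g' = 1⊕2 = 3. Options: 13−1→G=0, 13−3→G=0, 13−7→G=0. Hits: 0.

1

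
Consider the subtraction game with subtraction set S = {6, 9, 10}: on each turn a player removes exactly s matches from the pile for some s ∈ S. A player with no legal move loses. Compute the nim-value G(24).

n :  0  1  2  3  4  5  6  7  8  9 10 11 12 13 14 15 16 17 18 19 20 21 22 23 24
G :  0  0  0  0  0  0  1  1  1  1  1  1  2  2  2  2  0  0  0  0  0  0  1  1  1

1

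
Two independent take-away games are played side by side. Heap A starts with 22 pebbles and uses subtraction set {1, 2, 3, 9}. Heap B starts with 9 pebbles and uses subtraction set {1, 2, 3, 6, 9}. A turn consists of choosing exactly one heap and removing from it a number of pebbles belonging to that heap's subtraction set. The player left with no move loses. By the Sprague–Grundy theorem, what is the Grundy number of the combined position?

3

Heap A, S = {1, 2, 3, 9}:
n :  0  1  2  3  4  5  6  7  8  9 10 11 12 13 14 15 16 17 18 19 20 21 22
G :  0  1  2  3  0  1  2  3  0  1  2  3  0  1  2  3  0  1  2  3  0  1  2
G_A(22) = 2.
Heap B, S = {1, 2, 3, 6, 9}:
G(0) = 0
G(1) = mex{0} = 1
G(2) = mex{1,0} = 2
G(3) = mex{2,1,0} = 3
G(4) = mex{3,2,1} = 0
G(5) = mex{0,3,2} = 1
G(6) = mex{1,0,3,0} = 2
G(7) = mex{2,1,0,1} = 3
G(8) = mex{3,2,1,2} = 0
G(9) = mex{0,3,2,3,0} = 1
G_B(9) = 1.
Combined Grundy value = 2 ⊕ 1 = 3.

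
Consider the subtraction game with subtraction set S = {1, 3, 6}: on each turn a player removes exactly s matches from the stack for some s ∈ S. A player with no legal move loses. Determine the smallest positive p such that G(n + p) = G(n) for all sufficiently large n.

n :  0  1  2  3  4  5  6  7  8  9 10 11 12 13 14 15 16 17 18 19
G :  0  1  0  1  0  1  2  3  2  0  1  0  1  0  1  2  3  2  0  1
G(n+9) = G(n) holds for n = 0,…,5 (a full window of length max(S) = 6), so the sequence is purely periodic with period 9.

9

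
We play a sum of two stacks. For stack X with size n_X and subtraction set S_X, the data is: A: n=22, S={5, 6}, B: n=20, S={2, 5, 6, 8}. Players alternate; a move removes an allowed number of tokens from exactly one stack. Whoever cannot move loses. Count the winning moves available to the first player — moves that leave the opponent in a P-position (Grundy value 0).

Stack A, S = {5, 6}:
n :  0  1  2  3  4  5  6  7  8  9 10 11 12 13 14 15 16 17 18 19 20 21 22
G :  0  0  0  0  0  1  1  1  1  1  2  0  0  0  0  0  1  1  1  1  1  2  0
G_A(22) = 0.
Stack B, S = {2, 5, 6, 8}:
G(0) = 0
G(1) = mex{} = 0
G(2) = mex{0} = 1
G(3) = mex{0} = 1
G(4) = mex{1} = 0
G(5) = mex{1,0} = 2
G(6) = mex{0,0,0} = 1
G(7) = mex{2,1,0} = 3
G(8) = mex{1,1,1,0} = 2
G(9) = mex{3,0,1,0} = 2
G(10) = mex{2,2,0,1} = 3
G(11) = mex{2,1,2,1} = 0
G(12) = mex{3,3,1,0} = 2
G(13) = mex{0,2,3,2} = 1
G(14) = mex{2,2,2,1} = 0
G(15) = mex{1,3,2,3} = 0
G(16) = mex{0,0,3,2} = 1
G(17) = mex{0,2,0,2} = 1
G(18) = mex{1,1,2,3} = 0
G(19) = mex{1,0,1,0} = 2
G(20) = mex{0,0,0,2} = 1
G_B(20) = 1.
Combined Grundy value = 0 ⊕ 1 = 1.
A winning move leaves total XOR = 0, i.e. changes one component's Grundy value g to g ⊕ X where X is the current total.
Stack A: need g' = 0⊕1 = 1. Options: 22−5→G=1, 22−6→G=1. Hits: 2.
Stack B: need g' = 1⊕1 = 0. Options: 20−2→G=0, 20−5→G=0, 20−6→G=0, 20−8→G=2. Hits: 3.

5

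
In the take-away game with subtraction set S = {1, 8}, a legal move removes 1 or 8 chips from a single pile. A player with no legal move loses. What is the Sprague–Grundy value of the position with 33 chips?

G(0) = 0
G(1) = mex{0} = 1
G(2) = mex{1} = 0
G(3) = mex{0} = 1
G(4) = mex{1} = 0
G(5) = mex{0} = 1
G(6) = mex{1} = 0
G(7) = mex{0} = 1
G(8) = mex{1,0} = 2
G(9) = mex{2,1} = 0
G(10) = mex{0,0} = 1
G(11) = mex{1,1} = 0
G(12) = mex{0,0} = 1
G(13) = mex{1,1} = 0
G(14) = mex{0,0} = 1
G(15) = mex{1,1} = 0
G(16) = mex{0,2} = 1
G(17) = mex{1,0} = 2
G(18) = mex{2,1} = 0
G(19) = mex{0,0} = 1
G(20) = mex{1,1} = 0
G(21) = mex{0,0} = 1
G(22) = mex{1,1} = 0
G(23) = mex{0,0} = 1
G(24) = mex{1,1} = 0
G(25) = mex{0,2} = 1
G(26) = mex{1,0} = 2
G(27) = mex{2,1} = 0
G(28) = mex{0,0} = 1
G(29) = mex{1,1} = 0
G(30) = mex{0,0} = 1
G(31) = mex{1,1} = 0
G(32) = mex{0,0} = 1
G(33) = mex{1,1} = 0

0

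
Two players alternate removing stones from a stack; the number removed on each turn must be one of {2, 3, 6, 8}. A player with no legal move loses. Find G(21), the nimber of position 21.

n :  0  1  2  3  4  5  6  7  8  9 10 11 12 13 14 15 16 17 18 19 20 21
G :  0  0  1  1  2  0  3  1  2  2  0  3  1  2  0  0  1  1  2  0  3  1

1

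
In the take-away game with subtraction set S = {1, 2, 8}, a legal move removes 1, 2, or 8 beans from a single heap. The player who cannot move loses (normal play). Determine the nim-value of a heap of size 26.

2

G(0) = 0
G(1) = mex{0} = 1
G(2) = mex{1,0} = 2
G(3) = mex{2,1} = 0
G(4) = mex{0,2} = 1
G(5) = mex{1,0} = 2
G(6) = mex{2,1} = 0
G(7) = mex{0,2} = 1
G(8) = mex{1,0,0} = 2
G(9) = mex{2,1,1} = 0
G(10) = mex{0,2,2} = 1
G(11) = mex{1,0,0} = 2
G(12) = mex{2,1,1} = 0
G(13) = mex{0,2,2} = 1
G(14) = mex{1,0,0} = 2
G(15) = mex{2,1,1} = 0
G(16) = mex{0,2,2} = 1
G(17) = mex{1,0,0} = 2
G(18) = mex{2,1,1} = 0
G(19) = mex{0,2,2} = 1
G(20) = mex{1,0,0} = 2
G(21) = mex{2,1,1} = 0
G(22) = mex{0,2,2} = 1
G(23) = mex{1,0,0} = 2
G(24) = mex{2,1,1} = 0
G(25) = mex{0,2,2} = 1
G(26) = mex{1,0,0} = 2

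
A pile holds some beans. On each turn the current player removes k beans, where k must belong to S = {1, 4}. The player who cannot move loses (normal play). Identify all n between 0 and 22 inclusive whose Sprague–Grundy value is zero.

n :  0  1  2  3  4  5  6  7  8  9 10 11 12 13 14 15 16 17 18 19 20 21 22
G :  0  1  0  1  2  0  1  0  1  2  0  1  0  1  2  0  1  0  1  2  0  1  0
P-positions are exactly the n with G(n) = 0.

0, 2, 5, 7, 10, 12, 15, 17, 20, 22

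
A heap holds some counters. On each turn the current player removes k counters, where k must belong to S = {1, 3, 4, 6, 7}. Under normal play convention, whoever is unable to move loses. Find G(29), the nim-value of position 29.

5

G(0) = 0
G(1) = mex{0} = 1
G(2) = mex{1} = 0
G(3) = mex{0,0} = 1
G(4) = mex{1,1,0} = 2
G(5) = mex{2,0,1} = 3
G(6) = mex{3,1,0,0} = 2
G(7) = mex{2,2,1,1,0} = 3
G(8) = mex{3,3,2,0,1} = 4
G(9) = mex{4,2,3,1,0} = 5
G(10) = mex{5,3,2,2,1} = 0
G(11) = mex{0,4,3,3,2} = 1
G(12) = mex{1,5,4,2,3} = 0
G(13) = mex{0,0,5,3,2} = 1
G(14) = mex{1,1,0,4,3} = 2
G(15) = mex{2,0,1,5,4} = 3
G(16) = mex{3,1,0,0,5} = 2
G(17) = mex{2,2,1,1,0} = 3
G(18) = mex{3,3,2,0,1} = 4
G(19) = mex{4,2,3,1,0} = 5
G(20) = mex{5,3,2,2,1} = 0
G(21) = mex{0,4,3,3,2} = 1
G(22) = mex{1,5,4,2,3} = 0
G(23) = mex{0,0,5,3,2} = 1
G(24) = mex{1,1,0,4,3} = 2
G(25) = mex{2,0,1,5,4} = 3
G(26) = mex{3,1,0,0,5} = 2
G(27) = mex{2,2,1,1,0} = 3
G(28) = mex{3,3,2,0,1} = 4
G(29) = mex{4,2,3,1,0} = 5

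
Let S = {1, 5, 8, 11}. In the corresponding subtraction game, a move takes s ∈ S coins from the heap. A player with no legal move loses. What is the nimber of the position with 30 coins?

2

n :  0  1  2  3  4  5  6  7  8  9 10 11 12 13 14 15 16 17 18 19 20 21 22 23 24 25 26 27 28 29 30
G :  0  1  0  1  0  1  0  1  2  3  2  3  2  3  2  3  0  1  0  1  0  1  0  1  2  3  2  3  2  3  2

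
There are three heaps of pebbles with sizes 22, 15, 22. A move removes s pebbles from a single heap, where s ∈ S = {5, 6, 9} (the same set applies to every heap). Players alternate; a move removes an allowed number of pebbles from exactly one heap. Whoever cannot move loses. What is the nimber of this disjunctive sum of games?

0

All heaps use S = {5, 6, 9}:
G(0) = 0
G(1) = mex{} = 0
G(2) = mex{} = 0
G(3) = mex{} = 0
G(4) = mex{} = 0
G(5) = mex{0} = 1
G(6) = mex{0,0} = 1
G(7) = mex{0,0} = 1
G(8) = mex{0,0} = 1
G(9) = mex{0,0,0} = 1
G(10) = mex{1,0,0} = 2
G(11) = mex{1,1,0} = 2
G(12) = mex{1,1,0} = 2
G(13) = mex{1,1,0} = 2
G(14) = mex{1,1,1} = 0
G(15) = mex{2,1,1} = 0
G(16) = mex{2,2,1} = 0
G(17) = mex{2,2,1} = 0
G(18) = mex{2,2,1} = 0
G(19) = mex{0,2,2} = 1
G(20) = mex{0,0,2} = 1
G(21) = mex{0,0,2} = 1
G(22) = mex{0,0,2} = 1
Heap A: G(22) = 1.
Heap B: G(15) = 0.
Heap C: G(22) = 1.
Combined Grundy value = 1 ⊕ 0 ⊕ 1 = 0.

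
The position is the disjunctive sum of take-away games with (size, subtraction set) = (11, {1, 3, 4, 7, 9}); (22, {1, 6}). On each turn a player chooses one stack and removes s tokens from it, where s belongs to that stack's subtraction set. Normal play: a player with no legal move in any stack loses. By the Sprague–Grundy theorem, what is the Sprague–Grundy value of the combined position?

Stack A, S = {1, 3, 4, 7, 9}:
n :  0  1  2  3  4  5  6  7  8  9 10 11
G :  0  1  0  1  2  3  2  3  0  1  0  1
G_A(11) = 1.
Stack B, S = {1, 6}:
G(0) = 0
G(1) = mex{0} = 1
G(2) = mex{1} = 0
G(3) = mex{0} = 1
G(4) = mex{1} = 0
G(5) = mex{0} = 1
G(6) = mex{1,0} = 2
G(7) = mex{2,1} = 0
G(8) = mex{0,0} = 1
G(9) = mex{1,1} = 0
G(10) = mex{0,0} = 1
G(11) = mex{1,1} = 0
G(12) = mex{0,2} = 1
G(13) = mex{1,0} = 2
G(14) = mex{2,1} = 0
G(15) = mex{0,0} = 1
G(16) = mex{1,1} = 0
G(17) = mex{0,0} = 1
G(18) = mex{1,1} = 0
G(19) = mex{0,2} = 1
G(20) = mex{1,0} = 2
G(21) = mex{2,1} = 0
G(22) = mex{0,0} = 1
G_B(22) = 1.
Combined Grundy value = 1 ⊕ 1 = 0.

0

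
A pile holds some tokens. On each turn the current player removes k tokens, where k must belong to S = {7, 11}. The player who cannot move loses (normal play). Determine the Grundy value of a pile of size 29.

n :  0  1  2  3  4  5  6  7  8  9 10 11 12 13 14 15 16 17 18 19 20 21 22 23 24 25 26 27 28 29
G :  0  0  0  0  0  0  0  1  1  1  1  1  1  1  2  2  2  2  0  0  0  0  0  0  0  1  1  1  1  1

1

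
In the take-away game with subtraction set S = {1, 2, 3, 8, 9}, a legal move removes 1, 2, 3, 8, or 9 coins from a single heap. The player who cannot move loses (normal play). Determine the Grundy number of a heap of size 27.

G(0) = 0
G(1) = mex{0} = 1
G(2) = mex{1,0} = 2
G(3) = mex{2,1,0} = 3
G(4) = mex{3,2,1} = 0
G(5) = mex{0,3,2} = 1
G(6) = mex{1,0,3} = 2
G(7) = mex{2,1,0} = 3
G(8) = mex{3,2,1,0} = 4
G(9) = mex{4,3,2,1,0} = 5
G(10) = mex{5,4,3,2,1} = 0
G(11) = mex{0,5,4,3,2} = 1
G(12) = mex{1,0,5,0,3} = 2
G(13) = mex{2,1,0,1,0} = 3
G(14) = mex{3,2,1,2,1} = 0
G(15) = mex{0,3,2,3,2} = 1
G(16) = mex{1,0,3,4,3} = 2
G(17) = mex{2,1,0,5,4} = 3
G(18) = mex{3,2,1,0,5} = 4
G(19) = mex{4,3,2,1,0} = 5
G(20) = mex{5,4,3,2,1} = 0
G(21) = mex{0,5,4,3,2} = 1
G(22) = mex{1,0,5,0,3} = 2
G(23) = mex{2,1,0,1,0} = 3
G(24) = mex{3,2,1,2,1} = 0
G(25) = mex{0,3,2,3,2} = 1
G(26) = mex{1,0,3,4,3} = 2
G(27) = mex{2,1,0,5,4} = 3

3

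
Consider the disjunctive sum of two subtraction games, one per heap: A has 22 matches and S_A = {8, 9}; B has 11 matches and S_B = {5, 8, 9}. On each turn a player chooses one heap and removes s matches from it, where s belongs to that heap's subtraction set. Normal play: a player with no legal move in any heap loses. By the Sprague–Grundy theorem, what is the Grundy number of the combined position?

2

Heap A, S = {8, 9}:
G(0) = 0
G(1) = mex{} = 0
G(2) = mex{} = 0
G(3) = mex{} = 0
G(4) = mex{} = 0
G(5) = mex{} = 0
G(6) = mex{} = 0
G(7) = mex{} = 0
G(8) = mex{0} = 1
G(9) = mex{0,0} = 1
G(10) = mex{0,0} = 1
G(11) = mex{0,0} = 1
G(12) = mex{0,0} = 1
G(13) = mex{0,0} = 1
G(14) = mex{0,0} = 1
G(15) = mex{0,0} = 1
G(16) = mex{1,0} = 2
G(17) = mex{1,1} = 0
G(18) = mex{1,1} = 0
G(19) = mex{1,1} = 0
G(20) = mex{1,1} = 0
G(21) = mex{1,1} = 0
G(22) = mex{1,1} = 0
G_A(22) = 0.
Heap B, S = {5, 8, 9}:
n :  0  1  2  3  4  5  6  7  8  9 10 11
G :  0  0  0  0  0  1  1  1  1  1  2  2
G_B(11) = 2.
Combined Grundy value = 0 ⊕ 2 = 2.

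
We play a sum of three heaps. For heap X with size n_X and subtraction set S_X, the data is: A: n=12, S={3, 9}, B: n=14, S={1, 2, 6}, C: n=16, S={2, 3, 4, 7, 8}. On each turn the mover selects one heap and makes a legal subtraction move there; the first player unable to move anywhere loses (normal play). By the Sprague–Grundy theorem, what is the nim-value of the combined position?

2

Heap A, S = {3, 9}:
n :  0  1  2  3  4  5  6  7  8  9 10 11 12
G :  0  0  0  1  1  1  0  0  0  1  1  1  0
G_A(12) = 0.
Heap B, S = {1, 2, 6}:
G(0) = 0
G(1) = mex{0} = 1
G(2) = mex{1,0} = 2
G(3) = mex{2,1} = 0
G(4) = mex{0,2} = 1
G(5) = mex{1,0} = 2
G(6) = mex{2,1,0} = 3
G(7) = mex{3,2,1} = 0
G(8) = mex{0,3,2} = 1
G(9) = mex{1,0,0} = 2
G(10) = mex{2,1,1} = 0
G(11) = mex{0,2,2} = 1
G(12) = mex{1,0,3} = 2
G(13) = mex{2,1,0} = 3
G(14) = mex{3,2,1} = 0
G_B(14) = 0.
Heap C, S = {2, 3, 4, 7, 8}:
n :  0  1  2  3  4  5  6  7  8  9 10 11 12 13 14 15 16
G :  0  0  1  1  2  2  0  3  1  4  2  0  0  1  1  2  2
G_C(16) = 2.
Combined Grundy value = 0 ⊕ 0 ⊕ 2 = 2.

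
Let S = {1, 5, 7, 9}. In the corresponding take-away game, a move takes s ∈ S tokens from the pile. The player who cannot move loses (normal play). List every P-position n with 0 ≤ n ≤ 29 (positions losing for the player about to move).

0, 2, 4, 6, 8, 10, 12, 14, 16, 18, 20, 22, 24, 26, 28

n :  0  1  2  3  4  5  6  7  8  9 10 11 12 13 14 15 16 17 18 19 20 21 22 23 24 25 26 27 28 29
G :  0  1  0  1  0  1  0  1  0  1  0  1  0  1  0  1  0  1  0  1  0  1  0  1  0  1  0  1  0  1
P-positions are exactly the n with G(n) = 0.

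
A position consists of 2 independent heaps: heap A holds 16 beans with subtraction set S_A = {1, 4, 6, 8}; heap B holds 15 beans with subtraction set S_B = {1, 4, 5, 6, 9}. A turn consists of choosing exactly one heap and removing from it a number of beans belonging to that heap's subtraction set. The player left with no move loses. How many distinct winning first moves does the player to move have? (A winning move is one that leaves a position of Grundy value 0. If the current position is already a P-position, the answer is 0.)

3

Heap A, S = {1, 4, 6, 8}:
n :  0  1  2  3  4  5  6  7  8  9 10 11 12 13 14 15 16
G :  0  1  0  1  2  0  1  0  1  2  3  2  0  1  0  1  2
G_A(16) = 2.
Heap B, S = {1, 4, 5, 6, 9}:
n :  0  1  2  3  4  5  6  7  8  9 10 11 12 13 14 15
G :  0  1  0  1  2  3  2  3  4  5  0  1  0  1  2  3
G_B(15) = 3.
Combined Grundy value = 2 ⊕ 3 = 1.
A winning move leaves total XOR = 0, i.e. changes one component's Grundy value g to g ⊕ X where X is the current total.
Heap A: need g' = 2⊕1 = 3. Options: 16−1→G=1, 16−4→G=0, 16−6→G=3, 16−8→G=1. Hits: 1.
Heap B: need g' = 3⊕1 = 2. Options: 15−1→G=2, 15−4→G=1, 15−5→G=0, 15−6→G=5, 15−9→G=2. Hits: 2.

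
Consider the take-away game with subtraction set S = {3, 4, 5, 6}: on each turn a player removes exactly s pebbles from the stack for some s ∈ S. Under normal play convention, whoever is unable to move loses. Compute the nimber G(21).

1

G(0) = 0
G(1) = mex{} = 0
G(2) = mex{} = 0
G(3) = mex{0} = 1
G(4) = mex{0,0} = 1
G(5) = mex{0,0,0} = 1
G(6) = mex{1,0,0,0} = 2
G(7) = mex{1,1,0,0} = 2
G(8) = mex{1,1,1,0} = 2
G(9) = mex{2,1,1,1} = 0
G(10) = mex{2,2,1,1} = 0
G(11) = mex{2,2,2,1} = 0
G(12) = mex{0,2,2,2} = 1
G(13) = mex{0,0,2,2} = 1
G(14) = mex{0,0,0,2} = 1
G(15) = mex{1,0,0,0} = 2
G(16) = mex{1,1,0,0} = 2
G(17) = mex{1,1,1,0} = 2
G(18) = mex{2,1,1,1} = 0
G(19) = mex{2,2,1,1} = 0
G(20) = mex{2,2,2,1} = 0
G(21) = mex{0,2,2,2} = 1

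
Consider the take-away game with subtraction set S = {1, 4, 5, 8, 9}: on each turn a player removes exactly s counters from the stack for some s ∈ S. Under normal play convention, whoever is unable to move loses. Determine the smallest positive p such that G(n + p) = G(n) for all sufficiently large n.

12

n :  0  1  2  3  4  5  6  7  8  9 10 11 12 13 14 15 16 17 18 19 20 21 22 23 24 25
G :  0  1  0  1  2  3  2  3  4  5  4  5  0  1  0  1  2  3  2  3  4  5  4  5  0  1
G(n+12) = G(n) holds for n = 0,…,8 (a full window of length max(S) = 9), so the sequence is purely periodic with period 12.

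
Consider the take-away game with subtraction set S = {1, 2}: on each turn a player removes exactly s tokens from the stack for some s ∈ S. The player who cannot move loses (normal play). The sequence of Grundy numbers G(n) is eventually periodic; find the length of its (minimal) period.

G(0) = 0
G(1) = mex{0} = 1
G(2) = mex{1,0} = 2
G(3) = mex{2,1} = 0
G(4) = mex{0,2} = 1
G(5) = mex{1,0} = 2
G(6) = mex{2,1} = 0
G(7) = mex{0,2} = 1
G(8) = mex{1,0} = 2
G(9) = mex{2,1} = 0
G(10) = mex{0,2} = 1
G(11) = mex{1,0} = 2
G(12) = mex{2,1} = 0
G(13) = mex{0,2} = 1
G(14) = mex{1,0} = 2
G(n+3) = G(n) holds for n = 0,…,1 (a full window of length max(S) = 2), so the sequence is purely periodic with period 3.

3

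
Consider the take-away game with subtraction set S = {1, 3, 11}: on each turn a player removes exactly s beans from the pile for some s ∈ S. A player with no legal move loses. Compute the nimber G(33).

n :  0  1  2  3  4  5  6  7  8  9 10 11 12 13 14 15 16 17 18 19 20 21 22 23 24 25 26 27 28 29 30 31 32 33
G :  0  1  0  1  0  1  0  1  0  1  0  1  0  1  0  1  0  1  0  1  0  1  0  1  0  1  0  1  0  1  0  1  0  1

1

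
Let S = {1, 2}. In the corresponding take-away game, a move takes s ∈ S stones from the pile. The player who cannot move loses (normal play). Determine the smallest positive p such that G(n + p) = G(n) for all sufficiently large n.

n :  0  1  2  3  4  5  6  7  8  9 10 11 12 13 14
G :  0  1  2  0  1  2  0  1  2  0  1  2  0  1  2
G(n+3) = G(n) holds for n = 0,…,1 (a full window of length max(S) = 2), so the sequence is purely periodic with period 3.

3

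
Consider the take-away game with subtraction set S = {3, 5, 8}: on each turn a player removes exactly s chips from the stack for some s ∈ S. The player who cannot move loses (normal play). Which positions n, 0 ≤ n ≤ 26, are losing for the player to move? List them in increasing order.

0, 1, 2, 11, 12, 13, 22, 23, 24

n :  0  1  2  3  4  5  6  7  8  9 10 11 12 13 14 15 16 17 18 19 20 21 22 23 24 25 26
G :  0  0  0  1  1  1  2  2  2  3  3  0  0  0  1  1  1  2  2  2  3  3  0  0  0  1  1
P-positions are exactly the n with G(n) = 0.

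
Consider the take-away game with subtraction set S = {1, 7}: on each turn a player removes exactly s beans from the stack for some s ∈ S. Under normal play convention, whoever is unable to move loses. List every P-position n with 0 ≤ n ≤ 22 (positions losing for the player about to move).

n :  0  1  2  3  4  5  6  7  8  9 10 11 12 13 14 15 16 17 18 19 20 21 22
G :  0  1  0  1  0  1  0  1  0  1  0  1  0  1  0  1  0  1  0  1  0  1  0
P-positions are exactly the n with G(n) = 0.

0, 2, 4, 6, 8, 10, 12, 14, 16, 18, 20, 22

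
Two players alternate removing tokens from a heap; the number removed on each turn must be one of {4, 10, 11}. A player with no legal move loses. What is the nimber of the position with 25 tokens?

2

G(0) = 0
G(1) = mex{} = 0
G(2) = mex{} = 0
G(3) = mex{} = 0
G(4) = mex{0} = 1
G(5) = mex{0} = 1
G(6) = mex{0} = 1
G(7) = mex{0} = 1
G(8) = mex{1} = 0
G(9) = mex{1} = 0
G(10) = mex{1,0} = 2
G(11) = mex{1,0,0} = 2
G(12) = mex{0,0,0} = 1
G(13) = mex{0,0,0} = 1
G(14) = mex{2,1,0} = 3
G(15) = mex{2,1,1} = 0
G(16) = mex{1,1,1} = 0
G(17) = mex{1,1,1} = 0
G(18) = mex{3,0,1} = 2
G(19) = mex{0,0,0} = 1
G(20) = mex{0,2,0} = 1
G(21) = mex{0,2,2} = 1
G(22) = mex{2,1,2} = 0
G(23) = mex{1,1,1} = 0
G(24) = mex{1,3,1} = 0
G(25) = mex{1,0,3} = 2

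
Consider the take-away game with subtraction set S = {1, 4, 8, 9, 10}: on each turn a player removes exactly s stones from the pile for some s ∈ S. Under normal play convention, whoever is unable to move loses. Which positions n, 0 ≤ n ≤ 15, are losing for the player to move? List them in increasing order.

G(0) = 0
G(1) = mex{0} = 1
G(2) = mex{1} = 0
G(3) = mex{0} = 1
G(4) = mex{1,0} = 2
G(5) = mex{2,1} = 0
G(6) = mex{0,0} = 1
G(7) = mex{1,1} = 0
G(8) = mex{0,2,0} = 1
G(9) = mex{1,0,1,0} = 2
G(10) = mex{2,1,0,1,0} = 3
G(11) = mex{3,0,1,0,1} = 2
G(12) = mex{2,1,2,1,0} = 3
G(13) = mex{3,2,0,2,1} = 4
G(14) = mex{4,3,1,0,2} = 5
G(15) = mex{5,2,0,1,0} = 3
P-positions are exactly the n with G(n) = 0.

0, 2, 5, 7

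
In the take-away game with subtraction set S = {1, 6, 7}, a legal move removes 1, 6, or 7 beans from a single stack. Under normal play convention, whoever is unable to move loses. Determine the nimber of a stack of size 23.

n :  0  1  2  3  4  5  6  7  8  9 10 11 12 13 14 15 16 17 18 19 20 21 22 23
G :  0  1  0  1  0  1  2  3  2  3  2  3  0  1  0  1  0  1  2  3  2  3  2  3

3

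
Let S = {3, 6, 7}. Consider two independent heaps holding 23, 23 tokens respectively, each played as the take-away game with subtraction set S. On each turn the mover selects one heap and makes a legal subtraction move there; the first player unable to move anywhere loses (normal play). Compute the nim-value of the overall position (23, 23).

All heaps use S = {3, 6, 7}:
n :  0  1  2  3  4  5  6  7  8  9 10 11 12 13 14 15 16 17 18 19 20 21 22 23
G :  0  0  0  1  1  1  2  2  2  3  0  0  0  1  1  1  2  2  2  3  0  0  0  1
Heap A: G(23) = 1.
Heap B: G(23) = 1.
Combined Grundy value = 1 ⊕ 1 = 0.

0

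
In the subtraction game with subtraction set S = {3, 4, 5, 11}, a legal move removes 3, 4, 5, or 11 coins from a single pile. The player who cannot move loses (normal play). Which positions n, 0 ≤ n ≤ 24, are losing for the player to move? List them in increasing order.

n :  0  1  2  3  4  5  6  7  8  9 10 11 12 13 14 15 16 17 18 19 20 21 22 23 24
G :  0  0  0  1  1  1  2  2  0  0  0  1  1  1  2  2  0  0  0  1  1  1  2  2  0
P-positions are exactly the n with G(n) = 0.

0, 1, 2, 8, 9, 10, 16, 17, 18, 24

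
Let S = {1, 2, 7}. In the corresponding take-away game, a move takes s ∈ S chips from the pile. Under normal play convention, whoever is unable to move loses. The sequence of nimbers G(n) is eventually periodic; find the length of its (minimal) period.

G(0) = 0
G(1) = mex{0} = 1
G(2) = mex{1,0} = 2
G(3) = mex{2,1} = 0
G(4) = mex{0,2} = 1
G(5) = mex{1,0} = 2
G(6) = mex{2,1} = 0
G(7) = mex{0,2,0} = 1
G(8) = mex{1,0,1} = 2
G(9) = mex{2,1,2} = 0
G(10) = mex{0,2,0} = 1
G(11) = mex{1,0,1} = 2
G(12) = mex{2,1,2} = 0
G(13) = mex{0,2,0} = 1
G(14) = mex{1,0,1} = 2
G(n+3) = G(n) holds for n = 0,…,6 (a full window of length max(S) = 7), so the sequence is purely periodic with period 3.

3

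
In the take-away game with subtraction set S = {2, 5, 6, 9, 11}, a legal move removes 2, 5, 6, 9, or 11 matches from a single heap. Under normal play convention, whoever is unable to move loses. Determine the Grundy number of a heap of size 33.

3

n :  0  1  2  3  4  5  6  7  8  9 10 11 12 13 14 15 16 17 18 19 20 21 22 23 24 25 26 27 28 29 30 31 32 33
G :  0  0  1  1  0  2  1  3  0  2  1  3  2  2  3  3  0  4  1  5  0  4  1  0  0  1  1  2  2  3  3  2  5  3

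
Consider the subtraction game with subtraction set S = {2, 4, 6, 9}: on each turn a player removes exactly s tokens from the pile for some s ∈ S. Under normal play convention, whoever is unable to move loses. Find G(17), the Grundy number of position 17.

G(0) = 0
G(1) = mex{} = 0
G(2) = mex{0} = 1
G(3) = mex{0} = 1
G(4) = mex{1,0} = 2
G(5) = mex{1,0} = 2
G(6) = mex{2,1,0} = 3
G(7) = mex{2,1,0} = 3
G(8) = mex{3,2,1} = 0
G(9) = mex{3,2,1,0} = 4
G(10) = mex{0,3,2,0} = 1
G(11) = mex{4,3,2,1} = 0
G(12) = mex{1,0,3,1} = 2
G(13) = mex{0,4,3,2} = 1
G(14) = mex{2,1,0,2} = 3
G(15) = mex{1,0,4,3} = 2
G(16) = mex{3,2,1,3} = 0
G(17) = mex{2,1,0,0} = 3

3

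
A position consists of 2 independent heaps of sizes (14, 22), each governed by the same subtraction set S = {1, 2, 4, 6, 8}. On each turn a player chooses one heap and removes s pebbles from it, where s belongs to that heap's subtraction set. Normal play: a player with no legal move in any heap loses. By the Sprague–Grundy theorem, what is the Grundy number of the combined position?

3

All heaps use S = {1, 2, 4, 6, 8}:
n :  0  1  2  3  4  5  6  7  8  9 10 11 12 13 14 15 16 17 18 19 20 21 22
G :  0  1  2  0  1  2  3  4  5  3  0  1  2  0  1  2  3  4  5  3  0  1  2
Heap A: G(14) = 1.
Heap B: G(22) = 2.
Combined Grundy value = 1 ⊕ 2 = 3.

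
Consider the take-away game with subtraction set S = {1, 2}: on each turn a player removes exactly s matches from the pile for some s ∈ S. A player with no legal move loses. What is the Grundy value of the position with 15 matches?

n :  0  1  2  3  4  5  6  7  8  9 10 11 12 13 14 15
G :  0  1  2  0  1  2  0  1  2  0  1  2  0  1  2  0

0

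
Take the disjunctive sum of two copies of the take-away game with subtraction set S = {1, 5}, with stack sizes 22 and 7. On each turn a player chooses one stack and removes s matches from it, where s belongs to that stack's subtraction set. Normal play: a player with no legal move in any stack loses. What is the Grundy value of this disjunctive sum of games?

All stacks use S = {1, 5}:
G(0) = 0
G(1) = mex{0} = 1
G(2) = mex{1} = 0
G(3) = mex{0} = 1
G(4) = mex{1} = 0
G(5) = mex{0,0} = 1
G(6) = mex{1,1} = 0
G(7) = mex{0,0} = 1
G(8) = mex{1,1} = 0
G(9) = mex{0,0} = 1
G(10) = mex{1,1} = 0
G(11) = mex{0,0} = 1
G(12) = mex{1,1} = 0
G(13) = mex{0,0} = 1
G(14) = mex{1,1} = 0
G(15) = mex{0,0} = 1
G(16) = mex{1,1} = 0
G(17) = mex{0,0} = 1
G(18) = mex{1,1} = 0
G(19) = mex{0,0} = 1
G(20) = mex{1,1} = 0
G(21) = mex{0,0} = 1
G(22) = mex{1,1} = 0
Stack A: G(22) = 0.
Stack B: G(7) = 1.
Combined Grundy value = 0 ⊕ 1 = 1.

1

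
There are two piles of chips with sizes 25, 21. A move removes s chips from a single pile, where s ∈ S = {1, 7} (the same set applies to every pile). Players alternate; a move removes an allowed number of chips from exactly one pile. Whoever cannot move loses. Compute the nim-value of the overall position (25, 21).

All piles use S = {1, 7}:
n :  0  1  2  3  4  5  6  7  8  9 10 11 12 13 14 15 16 17 18 19 20 21 22 23 24 25
G :  0  1  0  1  0  1  0  1  0  1  0  1  0  1  0  1  0  1  0  1  0  1  0  1  0  1
Pile A: G(25) = 1.
Pile B: G(21) = 1.
Combined Grundy value = 1 ⊕ 1 = 0.

0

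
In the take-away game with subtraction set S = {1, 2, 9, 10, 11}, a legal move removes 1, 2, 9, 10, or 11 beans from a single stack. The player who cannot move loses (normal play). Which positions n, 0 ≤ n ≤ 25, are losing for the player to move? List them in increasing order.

n :  0  1  2  3  4  5  6  7  8  9 10 11 12 13 14 15 16 17 18 19 20 21 22 23 24 25
G :  0  1  2  0  1  2  0  1  2  3  4  5  3  4  5  3  4  5  0  1  2  0  1  2  0  1
P-positions are exactly the n with G(n) = 0.

0, 3, 6, 18, 21, 24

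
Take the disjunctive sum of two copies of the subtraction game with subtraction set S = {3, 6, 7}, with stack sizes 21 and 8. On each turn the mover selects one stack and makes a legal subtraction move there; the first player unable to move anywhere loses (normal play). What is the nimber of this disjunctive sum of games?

2

All stacks use S = {3, 6, 7}:
n :  0  1  2  3  4  5  6  7  8  9 10 11 12 13 14 15 16 17 18 19 20 21
G :  0  0  0  1  1  1  2  2  2  3  0  0  0  1  1  1  2  2  2  3  0  0
Stack A: G(21) = 0.
Stack B: G(8) = 2.
Combined Grundy value = 0 ⊕ 2 = 2.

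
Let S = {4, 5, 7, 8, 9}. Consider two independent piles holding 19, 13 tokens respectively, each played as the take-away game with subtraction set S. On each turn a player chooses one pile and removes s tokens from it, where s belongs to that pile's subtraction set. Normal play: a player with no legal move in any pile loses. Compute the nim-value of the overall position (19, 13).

1

All piles use S = {4, 5, 7, 8, 9}:
G(0) = 0
G(1) = mex{} = 0
G(2) = mex{} = 0
G(3) = mex{} = 0
G(4) = mex{0} = 1
G(5) = mex{0,0} = 1
G(6) = mex{0,0} = 1
G(7) = mex{0,0,0} = 1
G(8) = mex{1,0,0,0} = 2
G(9) = mex{1,1,0,0,0} = 2
G(10) = mex{1,1,0,0,0} = 2
G(11) = mex{1,1,1,0,0} = 2
G(12) = mex{2,1,1,1,0} = 3
G(13) = mex{2,2,1,1,1} = 0
G(14) = mex{2,2,1,1,1} = 0
G(15) = mex{2,2,2,1,1} = 0
G(16) = mex{3,2,2,2,1} = 0
G(17) = mex{0,3,2,2,2} = 1
G(18) = mex{0,0,2,2,2} = 1
G(19) = mex{0,0,3,2,2} = 1
Pile A: G(19) = 1.
Pile B: G(13) = 0.
Combined Grundy value = 1 ⊕ 0 = 1.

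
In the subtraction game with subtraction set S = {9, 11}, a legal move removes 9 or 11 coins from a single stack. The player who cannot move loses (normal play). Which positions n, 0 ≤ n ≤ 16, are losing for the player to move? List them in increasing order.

0, 1, 2, 3, 4, 5, 6, 7, 8

n :  0  1  2  3  4  5  6  7  8  9 10 11 12 13 14 15 16
G :  0  0  0  0  0  0  0  0  0  1  1  1  1  1  1  1  1
P-positions are exactly the n with G(n) = 0.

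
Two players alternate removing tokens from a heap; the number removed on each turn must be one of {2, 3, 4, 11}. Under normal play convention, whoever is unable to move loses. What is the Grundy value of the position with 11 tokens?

2

G(0) = 0
G(1) = mex{} = 0
G(2) = mex{0} = 1
G(3) = mex{0,0} = 1
G(4) = mex{1,0,0} = 2
G(5) = mex{1,1,0} = 2
G(6) = mex{2,1,1} = 0
G(7) = mex{2,2,1} = 0
G(8) = mex{0,2,2} = 1
G(9) = mex{0,0,2} = 1
G(10) = mex{1,0,0} = 2
G(11) = mex{1,1,0,0} = 2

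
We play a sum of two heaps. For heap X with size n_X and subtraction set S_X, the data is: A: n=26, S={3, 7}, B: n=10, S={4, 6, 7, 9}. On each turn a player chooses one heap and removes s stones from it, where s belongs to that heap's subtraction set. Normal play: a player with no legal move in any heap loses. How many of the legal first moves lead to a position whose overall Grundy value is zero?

Heap A, S = {3, 7}:
G(0) = 0
G(1) = mex{} = 0
G(2) = mex{} = 0
G(3) = mex{0} = 1
G(4) = mex{0} = 1
G(5) = mex{0} = 1
G(6) = mex{1} = 0
G(7) = mex{1,0} = 2
G(8) = mex{1,0} = 2
G(9) = mex{0,0} = 1
G(10) = mex{2,1} = 0
G(11) = mex{2,1} = 0
G(12) = mex{1,1} = 0
G(13) = mex{0,0} = 1
G(14) = mex{0,2} = 1
G(15) = mex{0,2} = 1
G(16) = mex{1,1} = 0
G(17) = mex{1,0} = 2
G(18) = mex{1,0} = 2
G(19) = mex{0,0} = 1
G(20) = mex{2,1} = 0
G(21) = mex{2,1} = 0
G(22) = mex{1,1} = 0
G(23) = mex{0,0} = 1
G(24) = mex{0,2} = 1
G(25) = mex{0,2} = 1
G(26) = mex{1,1} = 0
G_A(26) = 0.
Heap B, S = {4, 6, 7, 9}:
n :  0  1  2  3  4  5  6  7  8  9 10
G :  0  0  0  0  1  1  1  1  2  2  2
G_B(10) = 2.
Combined Grundy value = 0 ⊕ 2 = 2.
A winning move leaves total XOR = 0, i.e. changes one component's Grundy value g to g ⊕ X where X is the current total.
Heap A: need g' = 0⊕2 = 2. Options: 26−3→G=1, 26−7→G=1. Hits: 0.
Heap B: need g' = 2⊕2 = 0. Options: 10−4→G=1, 10−6→G=1, 10−7→G=0, 10−9→G=0. Hits: 2.

2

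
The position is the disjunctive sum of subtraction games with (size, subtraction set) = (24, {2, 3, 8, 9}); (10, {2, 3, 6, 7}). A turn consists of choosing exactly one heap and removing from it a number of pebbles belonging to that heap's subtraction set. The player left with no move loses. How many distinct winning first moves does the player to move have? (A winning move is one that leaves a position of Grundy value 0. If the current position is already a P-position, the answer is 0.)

Heap A, S = {2, 3, 8, 9}:
G(0) = 0
G(1) = mex{} = 0
G(2) = mex{0} = 1
G(3) = mex{0,0} = 1
G(4) = mex{1,0} = 2
G(5) = mex{1,1} = 0
G(6) = mex{2,1} = 0
G(7) = mex{0,2} = 1
G(8) = mex{0,0,0} = 1
G(9) = mex{1,0,0,0} = 2
G(10) = mex{1,1,1,0} = 2
G(11) = mex{2,1,1,1} = 0
G(12) = mex{2,2,2,1} = 0
G(13) = mex{0,2,0,2} = 1
G(14) = mex{0,0,0,0} = 1
G(15) = mex{1,0,1,0} = 2
G(16) = mex{1,1,1,1} = 0
G(17) = mex{2,1,2,1} = 0
G(18) = mex{0,2,2,2} = 1
G(19) = mex{0,0,0,2} = 1
G(20) = mex{1,0,0,0} = 2
G(21) = mex{1,1,1,0} = 2
G(22) = mex{2,1,1,1} = 0
G(23) = mex{2,2,2,1} = 0
G(24) = mex{0,2,0,2} = 1
G_A(24) = 1.
Heap B, S = {2, 3, 6, 7}:
n :  0  1  2  3  4  5  6  7  8  9 10
G :  0  0  1  1  2  0  3  1  2  0  0
G_B(10) = 0.
Combined Grundy value = 1 ⊕ 0 = 1.
A winning move leaves total XOR = 0, i.e. changes one component's Grundy value g to g ⊕ X where X is the current total.
Heap A: need g' = 1⊕1 = 0. Options: 24−2→G=0, 24−3→G=2, 24−8→G=0, 24−9→G=2. Hits: 2.
Heap B: need g' = 0⊕1 = 1. Options: 10−2→G=2, 10−3→G=1, 10−6→G=2, 10−7→G=1. Hits: 2.

4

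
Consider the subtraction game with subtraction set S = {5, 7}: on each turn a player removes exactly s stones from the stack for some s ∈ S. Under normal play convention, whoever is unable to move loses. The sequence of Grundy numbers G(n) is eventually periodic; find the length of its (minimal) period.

12

G(0) = 0
G(1) = mex{} = 0
G(2) = mex{} = 0
G(3) = mex{} = 0
G(4) = mex{} = 0
G(5) = mex{0} = 1
G(6) = mex{0} = 1
G(7) = mex{0,0} = 1
G(8) = mex{0,0} = 1
G(9) = mex{0,0} = 1
G(10) = mex{1,0} = 2
G(11) = mex{1,0} = 2
G(12) = mex{1,1} = 0
G(13) = mex{1,1} = 0
G(14) = mex{1,1} = 0
G(15) = mex{2,1} = 0
G(16) = mex{2,1} = 0
G(17) = mex{0,2} = 1
G(18) = mex{0,2} = 1
G(19) = mex{0,0} = 1
G(20) = mex{0,0} = 1
G(21) = mex{0,0} = 1
G(22) = mex{1,0} = 2
G(23) = mex{1,0} = 2
G(24) = mex{1,1} = 0
G(25) = mex{1,1} = 0
G(n+12) = G(n) holds for n = 0,…,6 (a full window of length max(S) = 7), so the sequence is purely periodic with period 12.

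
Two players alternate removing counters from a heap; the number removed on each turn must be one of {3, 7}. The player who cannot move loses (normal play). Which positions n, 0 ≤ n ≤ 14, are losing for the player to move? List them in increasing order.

0, 1, 2, 6, 10, 11, 12

G(0) = 0
G(1) = mex{} = 0
G(2) = mex{} = 0
G(3) = mex{0} = 1
G(4) = mex{0} = 1
G(5) = mex{0} = 1
G(6) = mex{1} = 0
G(7) = mex{1,0} = 2
G(8) = mex{1,0} = 2
G(9) = mex{0,0} = 1
G(10) = mex{2,1} = 0
G(11) = mex{2,1} = 0
G(12) = mex{1,1} = 0
G(13) = mex{0,0} = 1
G(14) = mex{0,2} = 1
P-positions are exactly the n with G(n) = 0.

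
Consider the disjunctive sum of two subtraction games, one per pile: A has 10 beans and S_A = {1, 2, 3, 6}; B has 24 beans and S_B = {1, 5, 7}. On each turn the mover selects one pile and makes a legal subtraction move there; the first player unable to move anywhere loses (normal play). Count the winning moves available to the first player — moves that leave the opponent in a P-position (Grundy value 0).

Pile A, S = {1, 2, 3, 6}:
G(0) = 0
G(1) = mex{0} = 1
G(2) = mex{1,0} = 2
G(3) = mex{2,1,0} = 3
G(4) = mex{3,2,1} = 0
G(5) = mex{0,3,2} = 1
G(6) = mex{1,0,3,0} = 2
G(7) = mex{2,1,0,1} = 3
G(8) = mex{3,2,1,2} = 0
G(9) = mex{0,3,2,3} = 1
G(10) = mex{1,0,3,0} = 2
G_A(10) = 2.
Pile B, S = {1, 5, 7}:
G(0) = 0
G(1) = mex{0} = 1
G(2) = mex{1} = 0
G(3) = mex{0} = 1
G(4) = mex{1} = 0
G(5) = mex{0,0} = 1
G(6) = mex{1,1} = 0
G(7) = mex{0,0,0} = 1
G(8) = mex{1,1,1} = 0
G(9) = mex{0,0,0} = 1
G(10) = mex{1,1,1} = 0
G(11) = mex{0,0,0} = 1
G(12) = mex{1,1,1} = 0
G(13) = mex{0,0,0} = 1
G(14) = mex{1,1,1} = 0
G(15) = mex{0,0,0} = 1
G(16) = mex{1,1,1} = 0
G(17) = mex{0,0,0} = 1
G(18) = mex{1,1,1} = 0
G(19) = mex{0,0,0} = 1
G(20) = mex{1,1,1} = 0
G(21) = mex{0,0,0} = 1
G(22) = mex{1,1,1} = 0
G(23) = mex{0,0,0} = 1
G(24) = mex{1,1,1} = 0
G_B(24) = 0.
Combined Grundy value = 2 ⊕ 0 = 2.
A winning move leaves total XOR = 0, i.e. changes one component's Grundy value g to g ⊕ X where X is the current total.
Pile A: need g' = 2⊕2 = 0. Options: 10−1→G=1, 10−2→G=0, 10−3→G=3, 10−6→G=0. Hits: 2.
Pile B: need g' = 0⊕2 = 2. Options: 24−1→G=1, 24−5→G=1, 24−7→G=1. Hits: 0.

2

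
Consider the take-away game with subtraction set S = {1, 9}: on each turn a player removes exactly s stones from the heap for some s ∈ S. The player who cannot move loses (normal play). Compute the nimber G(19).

1

n :  0  1  2  3  4  5  6  7  8  9 10 11 12 13 14 15 16 17 18 19
G :  0  1  0  1  0  1  0  1  0  1  0  1  0  1  0  1  0  1  0  1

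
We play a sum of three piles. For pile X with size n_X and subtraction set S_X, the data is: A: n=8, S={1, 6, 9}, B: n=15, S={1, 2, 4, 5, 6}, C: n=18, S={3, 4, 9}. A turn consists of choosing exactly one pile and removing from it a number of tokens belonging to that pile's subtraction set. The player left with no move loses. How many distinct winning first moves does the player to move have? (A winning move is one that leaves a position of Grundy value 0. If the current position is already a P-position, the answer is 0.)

Pile A, S = {1, 6, 9}:
n : 0 1 2 3 4 5 6 7 8
G : 0 1 0 1 0 1 2 0 1
G_A(8) = 1.
Pile B, S = {1, 2, 4, 5, 6}:
n :  0  1  2  3  4  5  6  7  8  9 10 11 12 13 14 15
G :  0  1  2  0  1  2  3  4  5  3  0  1  2  0  1  2
G_B(15) = 2.
Pile C, S = {3, 4, 9}:
n :  0  1  2  3  4  5  6  7  8  9 10 11 12 13 14 15 16 17 18
G :  0  0  0  1  1  1  2  0  0  3  1  1  2  0  0  0  1  1  1
G_C(18) = 1.
Combined Grundy value = 1 ⊕ 2 ⊕ 1 = 2.
A winning move leaves total XOR = 0, i.e. changes one component's Grundy value g to g ⊕ X where X is the current total.
Pile A: need g' = 1⊕2 = 3. Options: 8−1→G=0, 8−6→G=0. Hits: 0.
Pile B: need g' = 2⊕2 = 0. Options: 15−1→G=1, 15−2→G=0, 15−4→G=1, 15−5→G=0, 15−6→G=3. Hits: 2.
Pile C: need g' = 1⊕2 = 3. Options: 18−3→G=0, 18−4→G=0, 18−9→G=3. Hits: 1.

3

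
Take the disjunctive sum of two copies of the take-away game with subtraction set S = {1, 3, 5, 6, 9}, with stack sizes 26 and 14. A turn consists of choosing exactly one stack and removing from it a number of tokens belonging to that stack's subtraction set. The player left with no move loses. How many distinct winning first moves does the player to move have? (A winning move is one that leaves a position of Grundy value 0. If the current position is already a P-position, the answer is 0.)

0

All stacks use S = {1, 3, 5, 6, 9}:
G(0) = 0
G(1) = mex{0} = 1
G(2) = mex{1} = 0
G(3) = mex{0,0} = 1
G(4) = mex{1,1} = 0
G(5) = mex{0,0,0} = 1
G(6) = mex{1,1,1,0} = 2
G(7) = mex{2,0,0,1} = 3
G(8) = mex{3,1,1,0} = 2
G(9) = mex{2,2,0,1,0} = 3
G(10) = mex{3,3,1,0,1} = 2
G(11) = mex{2,2,2,1,0} = 3
G(12) = mex{3,3,3,2,1} = 0
G(13) = mex{0,2,2,3,0} = 1
G(14) = mex{1,3,3,2,1} = 0
G(15) = mex{0,0,2,3,2} = 1
G(16) = mex{1,1,3,2,3} = 0
G(17) = mex{0,0,0,3,2} = 1
G(18) = mex{1,1,1,0,3} = 2
G(19) = mex{2,0,0,1,2} = 3
G(20) = mex{3,1,1,0,3} = 2
G(21) = mex{2,2,0,1,0} = 3
G(22) = mex{3,3,1,0,1} = 2
G(23) = mex{2,2,2,1,0} = 3
G(24) = mex{3,3,3,2,1} = 0
G(25) = mex{0,2,2,3,0} = 1
G(26) = mex{1,3,3,2,1} = 0
Stack A: G(26) = 0.
Stack B: G(14) = 0.
Combined Grundy value = 0 ⊕ 0 = 0.
A winning move leaves total XOR = 0, i.e. changes one component's Grundy value g to g ⊕ X where X is the current total.
Stack A: target g' = 0⊕0 = 0, but every legal move changes the Grundy value (mex property), so 0 moves.
Stack B: target g' = 0⊕0 = 0, but every legal move changes the Grundy value (mex property), so 0 moves.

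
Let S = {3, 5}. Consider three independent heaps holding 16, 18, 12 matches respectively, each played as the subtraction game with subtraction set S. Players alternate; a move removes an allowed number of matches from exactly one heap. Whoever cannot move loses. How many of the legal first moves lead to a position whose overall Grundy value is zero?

4

All heaps use S = {3, 5}:
n :  0  1  2  3  4  5  6  7  8  9 10 11 12 13 14 15 16 17 18
G :  0  0  0  1  1  1  2  2  0  0  0  1  1  1  2  2  0  0  0
Heap A: G(16) = 0.
Heap B: G(18) = 0.
Heap C: G(12) = 1.
Combined Grundy value = 0 ⊕ 0 ⊕ 1 = 1.
A winning move leaves total XOR = 0, i.e. changes one component's Grundy value g to g ⊕ X where X is the current total.
Heap A: need g' = 0⊕1 = 1. Options: 16−3→G=1, 16−5→G=1. Hits: 2.
Heap B: need g' = 0⊕1 = 1. Options: 18−3→G=2, 18−5→G=1. Hits: 1.
Heap C: need g' = 1⊕1 = 0. Options: 12−3→G=0, 12−5→G=2. Hits: 1.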